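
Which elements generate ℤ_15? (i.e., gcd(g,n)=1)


g generates ℤ_n iff gcd(g,n) = 1
Checking each g ∈ {1,...,14}:
gcd(1,15) = 1
gcd(2,15) = 1
gcd(3,15) = 3
gcd(4,15) = 1
gcd(5,15) = 5
gcd(6,15) = 3
gcd(7,15) = 1
gcd(8,15) = 1
gcd(9,15) = 3
gcd(10,15) = 5
gcd(11,15) = 1
gcd(12,15) = 3
gcd(13,15) = 1
gcd(14,15) = 1
Generators: {1, 2, 4, 7, 8, 11, 13, 14}
Number of generators = φ(15) = 8

Generators of ℤ_15 = {1, 2, 4, 7, 8, 11, 13, 14}


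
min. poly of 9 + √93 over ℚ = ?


Let α = 9 + √93. Then α - 9 = √93, so (α - 9)² = 93, giving α² - 18α - 12 = 0. Degree 2 and α ∉ ℚ, so this is the minimal polynomial.

Minimal polynomial: x² - 18x - 12


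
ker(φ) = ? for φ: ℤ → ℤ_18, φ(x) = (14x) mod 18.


Kernel = preimage of identity
ker(φ) = {x ∈ ℤ : 14x ≡ 0 (mod 18)}. gcd(14,18) = 2, so 14x ≡ 0 (mod 18) ⟺ x ≡ 0 (mod 18/2 = 9). Hence ker(φ) = 9ℤ

ker(φ) = 9ℤ


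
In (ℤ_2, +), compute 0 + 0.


Operation: addition mod 2
0 + 0 = (a + b) mod 2 with a = 0, b = 0

0 + 0 = 0


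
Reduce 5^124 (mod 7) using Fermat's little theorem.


Fermat's little theorem: if p is prime and gcd(a,p)=1, then a^(p-1) ≡ 1 (mod p)
p = 7 is prime, gcd(5,7) = 1
Reduce exponent: 124 mod 6 = 4
So 5^124 ≡ 5^4 (mod 7)
5^4 mod 7 = 2

5^124 ≡ 2 (mod 7)


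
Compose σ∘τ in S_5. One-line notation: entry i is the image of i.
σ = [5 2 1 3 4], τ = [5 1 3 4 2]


σ∘τ: apply τ first, then σ
1 →τ 5 →σ 4
2 →τ 1 →σ 5
3 →τ 3 →σ 1
4 →τ 4 →σ 3
5 →τ 2 →σ 2

σ∘τ = [4 5 1 3 2]


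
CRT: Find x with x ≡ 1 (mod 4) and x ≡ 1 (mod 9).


m₁ = 4, m₂ = 9, gcd = 1, so CRT applies. M = m₁·m₂ = 36
Let M₁ = M/m₁ = 9, M₂ = M/m₂ = 4
Find y₁ ≡ M₁⁻¹ (mod m₁): 9⁻¹ ≡ 1 (mod 4)
Find y₂ ≡ M₂⁻¹ (mod m₂): 4⁻¹ ≡ 7 (mod 9)
x = a₁·M₁·y₁ + a₂·M₂·y₂ = 1·9·1 + 1·4·7 = 37
Reduce mod 36: x ≡ 1
Check: 1 mod 4 = 1 ✓, 1 mod 9 = 1 ✓

x ≡ 1 (mod 36)


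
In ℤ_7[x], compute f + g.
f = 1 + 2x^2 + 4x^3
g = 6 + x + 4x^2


Add coefficients mod 7:
x^0: 1 + 6 = 0 (mod 7)
x^1: 0 + 1 = 1 (mod 7)
x^2: 2 + 4 = 6 (mod 7)
x^3: 4 + 0 = 4 (mod 7)
Result: x + 6x^2 + 4x^3

f + g = x + 6x^2 + 4x^3


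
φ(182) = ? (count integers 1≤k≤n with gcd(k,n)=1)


Factor n: 182 = 2 × 7 × 13
φ(n) = n · ∏(1 - 1/p) over distinct primes p | n
φ(182) = 182 · (1 - 1/2) · (1 - 1/7) · (1 - 1/13) = 72

φ(182) = 72


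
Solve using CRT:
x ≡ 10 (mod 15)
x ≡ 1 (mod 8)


m₁ = 15, m₂ = 8, gcd = 1, so CRT applies. M = m₁·m₂ = 120
Let M₁ = M/m₁ = 8, M₂ = M/m₂ = 15
Find y₁ ≡ M₁⁻¹ (mod m₁): 8⁻¹ ≡ 2 (mod 15)
Find y₂ ≡ M₂⁻¹ (mod m₂): 15⁻¹ ≡ 7 (mod 8)
x = a₁·M₁·y₁ + a₂·M₂·y₂ = 10·8·2 + 1·15·7 = 265
Reduce mod 120: x ≡ 25
Check: 25 mod 15 = 10 ✓, 25 mod 8 = 1 ✓

x ≡ 25 (mod 120)


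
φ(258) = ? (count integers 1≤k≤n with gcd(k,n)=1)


Factor n: 258 = 2 × 3 × 43
φ(n) = n · ∏(1 - 1/p) over distinct primes p | n
φ(258) = 258 · (1 - 1/2) · (1 - 1/3) · (1 - 1/43) = 84

φ(258) = 84


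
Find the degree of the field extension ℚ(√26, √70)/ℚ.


[ℚ(√26,√70):ℚ] = [ℚ(√26,√70):ℚ(√26)]·[ℚ(√26):ℚ] = 2·2 = 4

[ℚ(√26, √70)/ℚ] = 4


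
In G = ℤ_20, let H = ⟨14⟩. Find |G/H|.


|⟨14⟩| = n / gcd(14, 20) = 20 / 2 = 10
H is normal (ℤ_20 is abelian).
|G/H| = |G| / |H| = 20 / 10 = 2

|G/H| = 2


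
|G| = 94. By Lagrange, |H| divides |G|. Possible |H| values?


Lagrange's theorem: |H| divides |G|
|G| = 94
Divisors of 94: 1, 2, 47, 94

Possible subgroup orders: {1, 2, 47, 94}


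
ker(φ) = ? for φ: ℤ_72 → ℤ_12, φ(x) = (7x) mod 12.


Kernel = preimage of identity
ker(φ) = {x ∈ ℤ_72 : 7x ≡ 0 (mod 12)}. Since 12 | 72, φ is well-defined. The kernel is the cyclic subgroup ⟨12⟩ of ℤ_72 (order 6), i.e. {0, 12, 24, 36, 48, 60}

ker(φ) = {0, 12, 24, 36, 48, 60}


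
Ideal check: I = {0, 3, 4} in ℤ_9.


Check ideal conditions for I = {0, 3, 4} in ℤ_9:
(1) I is an additive subgroup? No
(2) For r ∈ ℤ_9 and a ∈ I: r·a ∈ I? No  [counterexample: r=2, a=3, r·a mod 9 = 6 ∉ I]

No, I is not an ideal of ℤ_9


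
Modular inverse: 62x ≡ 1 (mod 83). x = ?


Use the extended Euclidean algorithm to write 1 = 62·s + 83·t; then s mod 83 is the inverse.
Euclidean algorithm:
  62 = 0·83 + 62
  83 = 1·62 + 21
  62 = 2·21 + 20
  21 = 1·20 + 1
  20 = 20·1 + 0
gcd(62,83) = 1
Back-substitution gives: 62·(-4) + 83·(3) = 1
So 62⁻¹ ≡ -4 ≡ 79 (mod 83)
Check: 62 × 79 = 4898 ≡ 1 (mod 83) ✓

62⁻¹ ≡ 79 (mod 83)


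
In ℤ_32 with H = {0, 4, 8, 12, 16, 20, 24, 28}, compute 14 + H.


14 + H = {14 + h (mod 32) : h ∈ H}
14+0=14, 14+4=18, 14+8=22, 14+12=26, 14+16=30, 14+20=2, 14+24=6, 14+28=10
14 + H = {2, 6, 10, 14, 18, 22, 26, 30} = 2 + H

14 + H = {2, 6, 10, 14, 18, 22, 26, 30}


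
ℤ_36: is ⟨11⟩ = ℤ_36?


g generates ℤ_n iff gcd(g, n) = 1
gcd(11, 36) = 1
Since gcd = 1, 11 is a generator.

Yes, 11 generates ℤ_36


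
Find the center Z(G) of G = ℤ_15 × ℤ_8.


Z(G) = {g ∈ G | gx = xg for all x ∈ G}
Direct product of abelian groups is abelian, so Z(G) = G

Z(ℤ_15 × ℤ_8) = ℤ_15 × ℤ_8


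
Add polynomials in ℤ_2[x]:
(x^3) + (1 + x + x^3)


Add coefficients mod 2:
x^0: 0 + 1 = 1 (mod 2)
x^1: 0 + 1 = 1 (mod 2)
x^2: 0 + 0 = 0 (mod 2)
x^3: 1 + 1 = 0 (mod 2)
Result: 1 + x

f + g = 1 + x


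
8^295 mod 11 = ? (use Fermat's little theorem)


Fermat's little theorem: if p is prime and gcd(a,p)=1, then a^(p-1) ≡ 1 (mod p)
p = 11 is prime, gcd(8,11) = 1
Reduce exponent: 295 mod 10 = 5
So 8^295 ≡ 8^5 (mod 11)
8^5 mod 11 = 10

8^295 ≡ 10 (mod 11)


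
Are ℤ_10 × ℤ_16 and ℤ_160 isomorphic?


Comparing ℤ_10 × ℤ_16 and ℤ_160:
gcd(10,16) = 2 ≠ 1. Max element order in ℤ_10×ℤ_16 is lcm(10,16) = 80 < 160, so it has no element of order 160

No, ℤ_10 × ℤ_16 ≇ ℤ_160


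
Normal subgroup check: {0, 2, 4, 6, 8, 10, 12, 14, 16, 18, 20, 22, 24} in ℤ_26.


H = {0, 2, 4, 6, 8, 10, 12, 14, 16, 18, 20, 22, 24} in ℤ_26
ℤ_26 is abelian; every subgroup of an abelian group is normal

Yes, normal subgroup


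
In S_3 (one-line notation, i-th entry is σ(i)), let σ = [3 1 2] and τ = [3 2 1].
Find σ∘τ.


σ∘τ: apply τ first, then σ
1 →τ 3 →σ 2
2 →τ 2 →σ 1
3 →τ 1 →σ 3

σ∘τ = [2 1 3]


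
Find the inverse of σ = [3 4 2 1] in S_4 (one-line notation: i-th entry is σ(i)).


To find σ⁻¹, swap domain and range:
σ(1) = 3 → σ⁻¹(3) = 1
σ(2) = 4 → σ⁻¹(4) = 2
σ(3) = 2 → σ⁻¹(2) = 3
σ(4) = 1 → σ⁻¹(1) = 4

σ⁻¹ = [4 3 1 2]


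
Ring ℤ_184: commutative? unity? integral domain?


ℤ_184 is a commutative ring with unity 1; 184 = 2×92 is composite, so 2·92 ≡ 0 gives zero divisors (not an integral domain)
Commutative: Yes
Integral domain: No
Has unity: Yes

ℤ_184: Commutative=Yes, Unity=Yes


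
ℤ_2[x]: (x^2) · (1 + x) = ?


Expand and collect like terms; reduce coefficients mod 2:
x^0: 0·1 = 0 ≡ 0 (mod 2)
x^1: 0·1 + 0·1 = 0 ≡ 0 (mod 2)
x^2: 0·1 + 1·1 = 1 ≡ 1 (mod 2)
x^3: 1·1 = 1 ≡ 1 (mod 2)
Result: x^2 + x^3

f · g = x^2 + x^3


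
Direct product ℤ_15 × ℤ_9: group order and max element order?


|ℤ_15 × ℤ_9| = 15 × 9 = 135
Max element order = lcm(15,9) = 45
Cyclic? No (gcd=3)

|ℤ_15×ℤ_9| = 135, max element order = 45


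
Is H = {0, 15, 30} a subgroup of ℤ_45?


Subgroup test for H = {0, 15, 30} in (ℤ_45, +):
(1) 0 ∈ H? Yes
(2) Closure: for all a,b ∈ H, (a+b) mod 45 ∈ H? Yes
(3) Inverses: for all a ∈ H, -a mod 45 ∈ H? Yes

Yes, H is a subgroup of ℤ_45


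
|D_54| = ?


|D_n| = 2n (n rotations and n reflections)
|D_54| = 2×54 = 108

|D_54| = 108


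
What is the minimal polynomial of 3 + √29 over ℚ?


Let α = 3 + √29. Then α - 3 = √29, so (α - 3)² = 29, giving α² - 6α - 20 = 0. Degree 2 and α ∉ ℚ, so this is the minimal polynomial.

Minimal polynomial: x² - 6x - 20


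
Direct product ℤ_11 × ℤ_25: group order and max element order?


|ℤ_11 × ℤ_25| = 11 × 25 = 275
Max element order = lcm(11,25) = 275
Cyclic? Yes (gcd=1)

|ℤ_11×ℤ_25| = 275, max element order = 275


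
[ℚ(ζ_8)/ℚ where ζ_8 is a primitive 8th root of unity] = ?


[ℚ(ζ_n):ℚ] = deg Φ_n(x) = φ(n). Here φ(8) = 4

[ℚ(ζ_8)/ℚ where ζ_8 is a primitive 8th root of unity] = 4


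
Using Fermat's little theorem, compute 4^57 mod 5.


Fermat's little theorem: if p is prime and gcd(a,p)=1, then a^(p-1) ≡ 1 (mod p)
p = 5 is prime, gcd(4,5) = 1
Reduce exponent: 57 mod 4 = 1
So 4^57 ≡ 4^1 (mod 5)
4^1 mod 5 = 4

4^57 ≡ 4 (mod 5)


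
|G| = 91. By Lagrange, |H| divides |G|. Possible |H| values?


Lagrange's theorem: |H| divides |G|
|G| = 91
Divisors of 91: 1, 7, 13, 91

Possible subgroup orders: {1, 7, 13, 91}


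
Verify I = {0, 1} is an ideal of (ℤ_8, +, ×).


Check ideal conditions for I = {0, 1} in ℤ_8:
(1) I is an additive subgroup? No
(2) For r ∈ ℤ_8 and a ∈ I: r·a ∈ I? No  [counterexample: r=2, a=1, r·a mod 8 = 2 ∉ I]

No, I is not an ideal of ℤ_8


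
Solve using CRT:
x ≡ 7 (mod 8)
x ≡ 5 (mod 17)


m₁ = 8, m₂ = 17, gcd = 1, so CRT applies. M = m₁·m₂ = 136
Let M₁ = M/m₁ = 17, M₂ = M/m₂ = 8
Find y₁ ≡ M₁⁻¹ (mod m₁): 17⁻¹ ≡ 1 (mod 8)
Find y₂ ≡ M₂⁻¹ (mod m₂): 8⁻¹ ≡ 15 (mod 17)
x = a₁·M₁·y₁ + a₂·M₂·y₂ = 7·17·1 + 5·8·15 = 719
Reduce mod 136: x ≡ 39
Check: 39 mod 8 = 7 ✓, 39 mod 17 = 5 ✓

x ≡ 39 (mod 136)


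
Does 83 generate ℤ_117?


g generates ℤ_n iff gcd(g, n) = 1
gcd(83, 117) = 1
Since gcd = 1, 83 is a generator.

Yes, 83 generates ℤ_117


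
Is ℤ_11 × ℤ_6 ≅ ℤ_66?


Comparing ℤ_11 × ℤ_6 and ℤ_66:
gcd(11,6) = 1, so ℤ_11 × ℤ_6 ≅ ℤ_66 (CRT)

Yes, ℤ_11 × ℤ_6 ≅ ℤ_66


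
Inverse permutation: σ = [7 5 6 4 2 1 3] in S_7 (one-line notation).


To find σ⁻¹, swap domain and range:
σ(1) = 7 → σ⁻¹(7) = 1
σ(2) = 5 → σ⁻¹(5) = 2
σ(3) = 6 → σ⁻¹(6) = 3
σ(4) = 4 → σ⁻¹(4) = 4
σ(5) = 2 → σ⁻¹(2) = 5
σ(6) = 1 → σ⁻¹(1) = 6
σ(7) = 3 → σ⁻¹(3) = 7

σ⁻¹ = [6 5 7 4 2 3 1]


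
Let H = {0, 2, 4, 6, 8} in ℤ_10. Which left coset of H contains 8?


8 + H = {8 + h (mod 10) : h ∈ H}
8+0=8, 8+2=0, 8+4=2, 8+6=4, 8+8=6
8 + H = {0, 2, 4, 6, 8} = 0 + H

8 + H = {0, 2, 4, 6, 8}


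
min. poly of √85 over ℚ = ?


√85 satisfies x² - 85 = 0, irreducible over ℚ since 85 is squarefree

Minimal polynomial: x² - 85


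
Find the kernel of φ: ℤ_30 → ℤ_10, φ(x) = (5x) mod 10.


Kernel = preimage of identity
ker(φ) = {x ∈ ℤ_30 : 5x ≡ 0 (mod 10)}. Since 10 | 30, φ is well-defined. The kernel is the cyclic subgroup ⟨2⟩ of ℤ_30 (order 15), i.e. {0, 2, 4, 6, 8, 10, 12, 14, 16, 18, 20, 22, 24, 26, 28}

ker(φ) = {0, 2, 4, 6, 8, 10, 12, 14, 16, 18, 20, 22, 24, 26, 28}


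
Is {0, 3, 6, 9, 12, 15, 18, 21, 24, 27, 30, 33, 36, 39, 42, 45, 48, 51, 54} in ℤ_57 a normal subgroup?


H = {0, 3, 6, 9, 12, 15, 18, 21, 24, 27, 30, 33, 36, 39, 42, 45, 48, 51, 54} in ℤ_57
ℤ_57 is abelian; every subgroup of an abelian group is normal

Yes, normal subgroup


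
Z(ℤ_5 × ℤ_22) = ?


Z(G) = {g ∈ G | gx = xg for all x ∈ G}
Direct product of abelian groups is abelian, so Z(G) = G

Z(ℤ_5 × ℤ_22) = ℤ_5 × ℤ_22


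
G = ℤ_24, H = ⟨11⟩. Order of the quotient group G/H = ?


|⟨11⟩| = n / gcd(11, 24) = 24 / 1 = 24
H is normal (ℤ_24 is abelian).
|G/H| = |G| / |H| = 24 / 24 = 1

|G/H| = 1


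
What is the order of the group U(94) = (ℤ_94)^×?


U(n) is the group of units mod n; |U(n)| = φ(n)
|U(94)| = φ(94) = 46

|U(94) = (ℤ_94)^×| = 46


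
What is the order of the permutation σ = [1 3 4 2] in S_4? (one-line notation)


Cycle decomposition: (2 3 4)
Cycle lengths: 3
Order = lcm(3) = 3

ord(σ) = 3


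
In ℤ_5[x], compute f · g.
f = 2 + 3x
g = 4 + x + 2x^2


Expand and collect like terms; reduce coefficients mod 5:
x^0: 2·4 = 8 ≡ 3 (mod 5)
x^1: 2·1 + 3·4 = 14 ≡ 4 (mod 5)
x^2: 2·2 + 3·1 = 7 ≡ 2 (mod 5)
x^3: 3·2 = 6 ≡ 1 (mod 5)
Result: 3 + 4x + 2x^2 + x^3

f · g = 3 + 4x + 2x^2 + x^3


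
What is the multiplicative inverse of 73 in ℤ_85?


Use the extended Euclidean algorithm to write 1 = 73·s + 85·t; then s mod 85 is the inverse.
Euclidean algorithm:
  73 = 0·85 + 73
  85 = 1·73 + 12
  73 = 6·12 + 1
  12 = 12·1 + 0
gcd(73,85) = 1
Back-substitution gives: 73·(7) + 85·(-6) = 1
So 73⁻¹ ≡ 7 ≡ 7 (mod 85)
Check: 73 × 7 = 511 ≡ 1 (mod 85) ✓

73⁻¹ ≡ 7 (mod 85)


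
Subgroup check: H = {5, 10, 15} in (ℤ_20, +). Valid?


Subgroup test for H = {5, 10, 15} in (ℤ_20, +):
(1) 0 ∈ H? No
(2) Closure: for all a,b ∈ H, (a+b) mod 20 ∈ H? No  [counterexample: 5 + 15 = 0 ∉ H]
(3) Inverses: for all a ∈ H, -a mod 20 ∈ H? Yes

No, H is not a subgroup of ℤ_20


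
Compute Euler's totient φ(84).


Factor n: 84 = 2^2 × 3 × 7
φ(n) = n · ∏(1 - 1/p) over distinct primes p | n
φ(84) = 84 · (1 - 1/2) · (1 - 1/3) · (1 - 1/7) = 24

φ(84) = 24


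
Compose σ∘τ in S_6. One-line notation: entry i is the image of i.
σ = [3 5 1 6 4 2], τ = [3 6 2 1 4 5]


σ∘τ: apply τ first, then σ
1 →τ 3 →σ 1
2 →τ 6 →σ 2
3 →τ 2 →σ 5
4 →τ 1 →σ 3
5 →τ 4 →σ 6
6 →τ 5 →σ 4

σ∘τ = [1 2 5 3 6 4]


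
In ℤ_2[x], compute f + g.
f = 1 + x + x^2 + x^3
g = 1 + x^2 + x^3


Add coefficients mod 2:
x^0: 1 + 1 = 0 (mod 2)
x^1: 1 + 0 = 1 (mod 2)
x^2: 1 + 1 = 0 (mod 2)
x^3: 1 + 1 = 0 (mod 2)
Result: x

f + g = x


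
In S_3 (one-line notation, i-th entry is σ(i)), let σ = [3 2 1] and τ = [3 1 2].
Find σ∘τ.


σ∘τ: apply τ first, then σ
1 →τ 3 →σ 1
2 →τ 1 →σ 3
3 →τ 2 →σ 2

σ∘τ = [1 3 2]


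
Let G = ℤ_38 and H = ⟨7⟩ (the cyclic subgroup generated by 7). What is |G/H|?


|⟨7⟩| = n / gcd(7, 38) = 38 / 1 = 38
H is normal (ℤ_38 is abelian).
|G/H| = |G| / |H| = 38 / 38 = 1

|G/H| = 1


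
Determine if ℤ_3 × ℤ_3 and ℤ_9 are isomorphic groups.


Comparing ℤ_3 × ℤ_3 and ℤ_9:
gcd(3,3) = 3 ≠ 1. Max element order in ℤ_3×ℤ_3 is lcm(3,3) = 3 < 9, so it has no element of order 9

No, ℤ_3 × ℤ_3 ≇ ℤ_9


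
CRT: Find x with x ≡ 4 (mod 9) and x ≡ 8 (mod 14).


m₁ = 9, m₂ = 14, gcd = 1, so CRT applies. M = m₁·m₂ = 126
Let M₁ = M/m₁ = 14, M₂ = M/m₂ = 9
Find y₁ ≡ M₁⁻¹ (mod m₁): 14⁻¹ ≡ 2 (mod 9)
Find y₂ ≡ M₂⁻¹ (mod m₂): 9⁻¹ ≡ 11 (mod 14)
x = a₁·M₁·y₁ + a₂·M₂·y₂ = 4·14·2 + 8·9·11 = 904
Reduce mod 126: x ≡ 22
Check: 22 mod 9 = 4 ✓, 22 mod 14 = 8 ✓

x ≡ 22 (mod 126)


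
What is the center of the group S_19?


Z(G) = {g ∈ G | gx = xg for all x ∈ G}
S_n is non-abelian for n ≥ 3; Z(S_19) is trivial

Z(S_19) = {e}


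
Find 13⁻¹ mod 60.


Use the extended Euclidean algorithm to write 1 = 13·s + 60·t; then s mod 60 is the inverse.
Euclidean algorithm:
  13 = 0·60 + 13
  60 = 4·13 + 8
  13 = 1·8 + 5
  8 = 1·5 + 3
  5 = 1·3 + 2
  3 = 1·2 + 1
  2 = 2·1 + 0
gcd(13,60) = 1
Back-substitution gives: 13·(-23) + 60·(5) = 1
So 13⁻¹ ≡ -23 ≡ 37 (mod 60)
Check: 13 × 37 = 481 ≡ 1 (mod 60) ✓

13⁻¹ ≡ 37 (mod 60)


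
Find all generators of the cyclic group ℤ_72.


g generates ℤ_n iff gcd(g,n) = 1
Prime factors of 72: 2, 3
Generators are g ∈ {1,...,71} not divisible by any of these primes.
Generators: {1, 5, 7, 11, 13, 17, 19, 23, 25, 29, 31, 35, 37, 41, 43, 47, 49, 53, 55, 59, 61, 65, 67, 71}
Number of generators = φ(72) = 24

Generators of ℤ_72 = {1, 5, 7, 11, 13, 17, 19, 23, 25, 29, 31, 35, 37, 41, 43, 47, 49, 53, 55, 59, 61, 65, 67, 71}


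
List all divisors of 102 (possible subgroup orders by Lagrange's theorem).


Lagrange's theorem: |H| divides |G|
|G| = 102
Divisors of 102: 1, 2, 3, 6, 17, 34, 51, 102

Possible subgroup orders: {1, 2, 3, 6, 17, 34, 51, 102}


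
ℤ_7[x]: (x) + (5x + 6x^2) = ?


Add coefficients mod 7:
x^0: 0 + 0 = 0 (mod 7)
x^1: 1 + 5 = 6 (mod 7)
x^2: 0 + 6 = 6 (mod 7)
Result: 6x + 6x^2

f + g = 6x + 6x^2


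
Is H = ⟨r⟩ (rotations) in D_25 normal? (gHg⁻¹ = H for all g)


H = ⟨r⟩ (rotations) in D_25
The rotation subgroup ⟨r⟩ has index 2 in D_25, so it is normal

Yes, normal subgroup


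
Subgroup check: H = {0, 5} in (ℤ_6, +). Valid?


Subgroup test for H = {0, 5} in (ℤ_6, +):
(1) 0 ∈ H? Yes
(2) Closure: for all a,b ∈ H, (a+b) mod 6 ∈ H? No  [counterexample: 5 + 5 = 4 ∉ H]
(3) Inverses: for all a ∈ H, -a mod 6 ∈ H? No

No, H is not a subgroup of ℤ_6


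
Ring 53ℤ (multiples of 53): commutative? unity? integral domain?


53ℤ is a commutative ring under +,× but has no multiplicative identity (1 ∉ 53ℤ); it has no zero divisors, but without unity it is not an integral domain
Commutative: Yes
Integral domain: No
Has unity: No

53ℤ (multiples of 53): Commutative=Yes, Unity=No


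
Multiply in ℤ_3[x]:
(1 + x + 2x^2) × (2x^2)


Expand and collect like terms; reduce coefficients mod 3:
x^0: 1·0 = 0 ≡ 0 (mod 3)
x^1: 1·0 + 1·0 = 0 ≡ 0 (mod 3)
x^2: 1·2 + 1·0 + 2·0 = 2 ≡ 2 (mod 3)
x^3: 1·2 + 2·0 = 2 ≡ 2 (mod 3)
x^4: 2·2 = 4 ≡ 1 (mod 3)
Result: 2x^2 + 2x^3 + x^4

f · g = 2x^2 + 2x^3 + x^4


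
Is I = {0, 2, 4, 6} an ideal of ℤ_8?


Check ideal conditions for I = {0, 2, 4, 6} in ℤ_8:
(1) I is an additive subgroup? Yes
(2) For r ∈ ℤ_8 and a ∈ I: r·a ∈ I? Yes

Yes, I is an ideal of ℤ_8


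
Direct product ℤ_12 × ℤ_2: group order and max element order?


|ℤ_12 × ℤ_2| = 12 × 2 = 24
Max element order = lcm(12,2) = 12
Cyclic? No (gcd=2)

|ℤ_12×ℤ_2| = 24, max element order = 12


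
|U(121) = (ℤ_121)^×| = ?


U(n) is the group of units mod n; |U(n)| = φ(n)
|U(121)| = φ(121) = 110

|U(121) = (ℤ_121)^×| = 110


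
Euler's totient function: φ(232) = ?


Factor n: 232 = 2^3 × 29
φ(n) = n · ∏(1 - 1/p) over distinct primes p | n
φ(232) = 232 · (1 - 1/2) · (1 - 1/29) = 112

φ(232) = 112


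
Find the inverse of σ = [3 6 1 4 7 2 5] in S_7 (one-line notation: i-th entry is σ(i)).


To find σ⁻¹, swap domain and range:
σ(1) = 3 → σ⁻¹(3) = 1
σ(2) = 6 → σ⁻¹(6) = 2
σ(3) = 1 → σ⁻¹(1) = 3
σ(4) = 4 → σ⁻¹(4) = 4
σ(5) = 7 → σ⁻¹(7) = 5
σ(6) = 2 → σ⁻¹(2) = 6
σ(7) = 5 → σ⁻¹(5) = 7

σ⁻¹ = [3 6 1 4 7 2 5]


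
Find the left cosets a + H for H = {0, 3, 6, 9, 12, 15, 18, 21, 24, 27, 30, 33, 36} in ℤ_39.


H = {0, 3, 6, 9, 12, 15, 18, 21, 24, 27, 30, 33, 36}, |H| = 13
Number of cosets = |G|/|H| = 39/13 = 3
0 + H = {0, 3, 6, 9, 12, 15, 18, 21, 24, 27, 30, 33, 36}
1 + H = {1, 4, 7, 10, 13, 16, 19, 22, 25, 28, 31, 34, 37}
2 + H = {2, 5, 8, 11, 14, 17, 20, 23, 26, 29, 32, 35, 38}

Cosets: 0+H={0,3,6,9,12,15,18,21,24,27,30,33,36}; 1+H={1,4,7,10,13,16,19,22,25,28,31,34,37}; 2+H={2,5,8,11,14,17,20,23,26,29,32,35,38}


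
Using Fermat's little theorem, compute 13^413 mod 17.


Fermat's little theorem: if p is prime and gcd(a,p)=1, then a^(p-1) ≡ 1 (mod p)
p = 17 is prime, gcd(13,17) = 1
Reduce exponent: 413 mod 16 = 13
So 13^413 ≡ 13^13 (mod 17)
13^13 mod 17 = 13

13^413 ≡ 13 (mod 17)


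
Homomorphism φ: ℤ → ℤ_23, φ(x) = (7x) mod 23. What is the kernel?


Kernel = preimage of identity
ker(φ) = {x ∈ ℤ : 7x ≡ 0 (mod 23)}. gcd(7,23) = 1, so 7x ≡ 0 (mod 23) ⟺ x ≡ 0 (mod 23/1 = 23). Hence ker(φ) = 23ℤ

ker(φ) = 23ℤ


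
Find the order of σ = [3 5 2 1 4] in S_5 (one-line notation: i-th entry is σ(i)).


Cycle decomposition: (1 3 2 5 4)
Cycle lengths: 5
Order = lcm(5) = 5

ord(σ) = 5


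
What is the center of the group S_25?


Z(G) = {g ∈ G | gx = xg for all x ∈ G}
S_n is non-abelian for n ≥ 3; Z(S_25) is trivial

Z(S_25) = {e}


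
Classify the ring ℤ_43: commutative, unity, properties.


ℤ_43 is a commutative ring with unity 1; 43 is prime, so ℤ_43 is a field (hence an integral domain)
Commutative: Yes
Integral domain: Yes
Has unity: Yes

ℤ_43: Commutative=Yes, Unity=Yes


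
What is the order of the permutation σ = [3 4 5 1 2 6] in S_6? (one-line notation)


Cycle decomposition: (1 3 5 2 4)
Cycle lengths: 5
Order = lcm(5) = 5

ord(σ) = 5


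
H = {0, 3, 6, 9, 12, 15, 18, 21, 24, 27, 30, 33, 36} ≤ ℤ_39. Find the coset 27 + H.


27 + H = {27 + h (mod 39) : h ∈ H}
27+0=27, 27+3=30, 27+6=33, 27+9=36, 27+12=0, 27+15=3, 27+18=6, 27+21=9, 27+24=12, 27+27=15, 27+30=18, 27+33=21, 27+36=24
27 + H = {0, 3, 6, 9, 12, 15, 18, 21, 24, 27, 30, 33, 36} = 0 + H

27 + H = {0, 3, 6, 9, 12, 15, 18, 21, 24, 27, 30, 33, 36}


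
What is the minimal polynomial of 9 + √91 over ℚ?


Let α = 9 + √91. Then α - 9 = √91, so (α - 9)² = 91, giving α² - 18α - 10 = 0. Degree 2 and α ∉ ℚ, so this is the minimal polynomial.

Minimal polynomial: x² - 18x - 10


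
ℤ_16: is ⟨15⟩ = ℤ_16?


g generates ℤ_n iff gcd(g, n) = 1
gcd(15, 16) = 1
Since gcd = 1, 15 is a generator.

Yes, 15 generates ℤ_16


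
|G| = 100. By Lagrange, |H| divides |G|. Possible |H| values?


Lagrange's theorem: |H| divides |G|
|G| = 100
Divisors of 100: 1, 2, 4, 5, 10, 20, 25, 50, 100

Possible subgroup orders: {1, 2, 4, 5, 10, 20, 25, 50, 100}


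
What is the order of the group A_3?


|A_n| = n!/2 (even permutations)
|A_3| = 3!/2 = 6/2 = 3

|A_3| = 3


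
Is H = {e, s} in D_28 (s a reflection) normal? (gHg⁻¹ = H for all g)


H = {e, s} in D_28 (s a reflection)
r·s·r⁻¹ = sr⁻² ≠ s for n ≥ 3, so {e, s} is not closed under conjugation

No, not a normal subgroup


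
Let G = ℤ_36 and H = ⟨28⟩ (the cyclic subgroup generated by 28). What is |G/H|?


|⟨28⟩| = n / gcd(28, 36) = 36 / 4 = 9
H is normal (ℤ_36 is abelian).
|G/H| = |G| / |H| = 36 / 9 = 4

|G/H| = 4


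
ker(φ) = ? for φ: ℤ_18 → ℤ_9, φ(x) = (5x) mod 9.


Kernel = preimage of identity
ker(φ) = {x ∈ ℤ_18 : 5x ≡ 0 (mod 9)}. Since 9 | 18, φ is well-defined. The kernel is the cyclic subgroup ⟨9⟩ of ℤ_18 (order 2), i.e. {0, 9}

ker(φ) = {0, 9}


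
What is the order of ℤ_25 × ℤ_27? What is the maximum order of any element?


|ℤ_25 × ℤ_27| = 25 × 27 = 675
Max element order = lcm(25,27) = 675
Cyclic? Yes (gcd=1)

|ℤ_25×ℤ_27| = 675, max element order = 675


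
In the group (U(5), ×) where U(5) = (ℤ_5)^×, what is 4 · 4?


Operation: multiplication mod 5
4 · 4 = (a × b) mod 5 with a = 4, b = 4

4 · 4 = 1


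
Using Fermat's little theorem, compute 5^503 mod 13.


Fermat's little theorem: if p is prime and gcd(a,p)=1, then a^(p-1) ≡ 1 (mod p)
p = 13 is prime, gcd(5,13) = 1
Reduce exponent: 503 mod 12 = 11
So 5^503 ≡ 5^11 (mod 13)
5^11 mod 13 = 8

5^503 ≡ 8 (mod 13)


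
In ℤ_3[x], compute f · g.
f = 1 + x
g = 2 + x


Expand and collect like terms; reduce coefficients mod 3:
x^0: 1·2 = 2 ≡ 2 (mod 3)
x^1: 1·1 + 1·2 = 3 ≡ 0 (mod 3)
x^2: 1·1 = 1 ≡ 1 (mod 3)
Result: 2 + x^2

f · g = 2 + x^2


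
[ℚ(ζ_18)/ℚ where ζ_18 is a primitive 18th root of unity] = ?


[ℚ(ζ_n):ℚ] = deg Φ_n(x) = φ(n). Here φ(18) = 6

[ℚ(ζ_18)/ℚ where ζ_18 is a primitive 18th root of unity] = 6


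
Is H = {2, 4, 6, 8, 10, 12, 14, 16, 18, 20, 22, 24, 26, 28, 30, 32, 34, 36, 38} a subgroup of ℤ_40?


Subgroup test for H = {2, 4, 6, 8, 10, 12, 14, 16, 18, 20, 22, 24, 26, 28, 30, 32, 34, 36, 38} in (ℤ_40, +):
(1) 0 ∈ H? No
(2) Closure: for all a,b ∈ H, (a+b) mod 40 ∈ H? No  [counterexample: 2 + 38 = 0 ∉ H]
(3) Inverses: for all a ∈ H, -a mod 40 ∈ H? Yes

No, H is not a subgroup of ℤ_40


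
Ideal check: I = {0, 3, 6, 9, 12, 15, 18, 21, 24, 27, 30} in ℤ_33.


Check ideal conditions for I = {0, 3, 6, 9, 12, 15, 18, 21, 24, 27, 30} in ℤ_33:
(1) I is an additive subgroup? Yes
(2) For r ∈ ℤ_33 and a ∈ I: r·a ∈ I? Yes

Yes, I is an ideal of ℤ_33


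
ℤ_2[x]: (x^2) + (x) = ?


Add coefficients mod 2:
x^0: 0 + 0 = 0 (mod 2)
x^1: 0 + 1 = 1 (mod 2)
x^2: 1 + 0 = 1 (mod 2)
Result: x + x^2

f + g = x + x^2


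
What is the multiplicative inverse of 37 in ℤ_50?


Use the extended Euclidean algorithm to write 1 = 37·s + 50·t; then s mod 50 is the inverse.
Euclidean algorithm:
  37 = 0·50 + 37
  50 = 1·37 + 13
  37 = 2·13 + 11
  13 = 1·11 + 2
  11 = 5·2 + 1
  2 = 2·1 + 0
gcd(37,50) = 1
Back-substitution gives: 37·(23) + 50·(-17) = 1
So 37⁻¹ ≡ 23 ≡ 23 (mod 50)
Check: 37 × 23 = 851 ≡ 1 (mod 50) ✓

37⁻¹ ≡ 23 (mod 50)


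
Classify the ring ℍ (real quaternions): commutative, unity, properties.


quaternion multiplication is non-commutative (ij = k ≠ ji = -k); has unity 1; a division ring but not an integral domain since integral domains are commutative by convention
Commutative: No
Integral domain: No
Has unity: Yes

ℍ (real quaternions): Commutative=No, Unity=Yes


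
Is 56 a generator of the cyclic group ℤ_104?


g generates ℤ_n iff gcd(g, n) = 1
gcd(56, 104) = 8
Since gcd = 8 ≠ 1, ⟨56⟩ has order 13 < 104, so 56 is not a generator.

No, 56 does not generate ℤ_104


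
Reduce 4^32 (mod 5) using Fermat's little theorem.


Fermat's little theorem: if p is prime and gcd(a,p)=1, then a^(p-1) ≡ 1 (mod p)
p = 5 is prime, gcd(4,5) = 1
Reduce exponent: 32 mod 4 = 0
So 4^32 ≡ 4^0 (mod 5)
4^0 = 1

4^32 ≡ 1 (mod 5)


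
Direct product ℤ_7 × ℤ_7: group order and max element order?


|ℤ_7 × ℤ_7| = 7 × 7 = 49
Max element order = lcm(7,7) = 7
Cyclic? No (gcd=7)

|ℤ_7×ℤ_7| = 49, max element order = 7


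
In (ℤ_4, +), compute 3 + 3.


Operation: addition mod 4
3 + 3 = (a + b) mod 4 with a = 3, b = 3

3 + 3 = 2


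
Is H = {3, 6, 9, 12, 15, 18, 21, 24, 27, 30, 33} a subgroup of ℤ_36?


Subgroup test for H = {3, 6, 9, 12, 15, 18, 21, 24, 27, 30, 33} in (ℤ_36, +):
(1) 0 ∈ H? No
(2) Closure: for all a,b ∈ H, (a+b) mod 36 ∈ H? No  [counterexample: 3 + 33 = 0 ∉ H]
(3) Inverses: for all a ∈ H, -a mod 36 ∈ H? Yes

No, H is not a subgroup of ℤ_36


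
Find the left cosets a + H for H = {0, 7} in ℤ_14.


H = {0, 7}, |H| = 2
Number of cosets = |G|/|H| = 14/2 = 7
0 + H = {0, 7}
1 + H = {1, 8}
2 + H = {2, 9}
3 + H = {3, 10}
4 + H = {4, 11}
5 + H = {5, 12}
6 + H = {6, 13}

Cosets: 0+H={0,7}; 1+H={1,8}; 2+H={2,9}; 3+H={3,10}; 4+H={4,11}; 5+H={5,12}; 6+H={6,13}


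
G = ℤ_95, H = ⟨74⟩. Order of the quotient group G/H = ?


|⟨74⟩| = n / gcd(74, 95) = 95 / 1 = 95
H is normal (ℤ_95 is abelian).
|G/H| = |G| / |H| = 95 / 95 = 1

|G/H| = 1


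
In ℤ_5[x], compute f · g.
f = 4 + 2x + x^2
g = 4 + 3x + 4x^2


Expand and collect like terms; reduce coefficients mod 5:
x^0: 4·4 = 16 ≡ 1 (mod 5)
x^1: 4·3 + 2·4 = 20 ≡ 0 (mod 5)
x^2: 4·4 + 2·3 + 1·4 = 26 ≡ 1 (mod 5)
x^3: 2·4 + 1·3 = 11 ≡ 1 (mod 5)
x^4: 1·4 = 4 ≡ 4 (mod 5)
Result: 1 + x^2 + x^3 + 4x^4

f · g = 1 + x^2 + x^3 + 4x^4


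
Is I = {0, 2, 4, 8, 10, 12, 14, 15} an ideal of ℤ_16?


Check ideal conditions for I = {0, 2, 4, 8, 10, 12, 14, 15} in ℤ_16:
(1) I is an additive subgroup? No
(2) For r ∈ ℤ_16 and a ∈ I: r·a ∈ I? No  [counterexample: r=3, a=2, r·a mod 16 = 6 ∉ I]

No, I is not an ideal of ℤ_16


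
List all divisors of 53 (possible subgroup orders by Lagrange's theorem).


Lagrange's theorem: |H| divides |G|
|G| = 53
Divisors of 53: 1, 53

Possible subgroup orders: {1, 53}


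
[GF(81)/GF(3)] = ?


GF(81) = GF(3^4), so the extension degree is 4

[GF(81)/GF(3)] = 4


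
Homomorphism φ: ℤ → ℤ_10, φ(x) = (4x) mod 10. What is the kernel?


Kernel = preimage of identity
ker(φ) = {x ∈ ℤ : 4x ≡ 0 (mod 10)}. gcd(4,10) = 2, so 4x ≡ 0 (mod 10) ⟺ x ≡ 0 (mod 10/2 = 5). Hence ker(φ) = 5ℤ

ker(φ) = 5ℤ


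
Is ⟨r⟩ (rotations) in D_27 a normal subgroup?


H = ⟨r⟩ (rotations) in D_27
The rotation subgroup ⟨r⟩ has index 2 in D_27, so it is normal

Yes, normal subgroup


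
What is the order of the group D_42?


|D_n| = 2n (n rotations and n reflections)
|D_42| = 2×42 = 84

|D_42| = 84


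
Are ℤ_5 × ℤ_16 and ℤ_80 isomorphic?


Comparing ℤ_5 × ℤ_16 and ℤ_80:
gcd(5,16) = 1, so ℤ_5 × ℤ_16 ≅ ℤ_80 (CRT)

Yes, ℤ_5 × ℤ_16 ≅ ℤ_80


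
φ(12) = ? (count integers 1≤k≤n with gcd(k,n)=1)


φ(n) = count of k ∈ {1,...,n} with gcd(k,n)=1
Coprimes to 12: {1, 5, 7, 11}
Count: 4

φ(12) = 4


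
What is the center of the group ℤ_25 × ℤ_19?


Z(G) = {g ∈ G | gx = xg for all x ∈ G}
Direct product of abelian groups is abelian, so Z(G) = G

Z(ℤ_25 × ℤ_19) = ℤ_25 × ℤ_19


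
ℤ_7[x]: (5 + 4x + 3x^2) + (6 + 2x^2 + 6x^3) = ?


Add coefficients mod 7:
x^0: 5 + 6 = 4 (mod 7)
x^1: 4 + 0 = 4 (mod 7)
x^2: 3 + 2 = 5 (mod 7)
x^3: 0 + 6 = 6 (mod 7)
Result: 4 + 4x + 5x^2 + 6x^3

f + g = 4 + 4x + 5x^2 + 6x^3


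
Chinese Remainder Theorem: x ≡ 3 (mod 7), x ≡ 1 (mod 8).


m₁ = 7, m₂ = 8, gcd = 1, so CRT applies. M = m₁·m₂ = 56
Let M₁ = M/m₁ = 8, M₂ = M/m₂ = 7
Find y₁ ≡ M₁⁻¹ (mod m₁): 8⁻¹ ≡ 1 (mod 7)
Find y₂ ≡ M₂⁻¹ (mod m₂): 7⁻¹ ≡ 7 (mod 8)
x = a₁·M₁·y₁ + a₂·M₂·y₂ = 3·8·1 + 1·7·7 = 73
Reduce mod 56: x ≡ 17
Check: 17 mod 7 = 3 ✓, 17 mod 8 = 1 ✓

x ≡ 17 (mod 56)


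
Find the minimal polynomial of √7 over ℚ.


√7 satisfies x² - 7 = 0, irreducible over ℚ since 7 is squarefree

Minimal polynomial: x² - 7


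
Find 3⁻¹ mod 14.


Use the extended Euclidean algorithm to write 1 = 3·s + 14·t; then s mod 14 is the inverse.
Euclidean algorithm:
  3 = 0·14 + 3
  14 = 4·3 + 2
  3 = 1·2 + 1
  2 = 2·1 + 0
gcd(3,14) = 1
Back-substitution gives: 3·(5) + 14·(-1) = 1
So 3⁻¹ ≡ 5 ≡ 5 (mod 14)
Check: 3 × 5 = 15 ≡ 1 (mod 14) ✓

3⁻¹ ≡ 5 (mod 14)


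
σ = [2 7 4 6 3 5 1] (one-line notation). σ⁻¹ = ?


To find σ⁻¹, swap domain and range:
σ(1) = 2 → σ⁻¹(2) = 1
σ(2) = 7 → σ⁻¹(7) = 2
σ(3) = 4 → σ⁻¹(4) = 3
σ(4) = 6 → σ⁻¹(6) = 4
σ(5) = 3 → σ⁻¹(3) = 5
σ(6) = 5 → σ⁻¹(5) = 6
σ(7) = 1 → σ⁻¹(1) = 7

σ⁻¹ = [7 1 5 3 6 4 2]


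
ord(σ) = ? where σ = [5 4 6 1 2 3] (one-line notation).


Cycle decomposition: (1 5 2 4) (3 6)
Cycle lengths: 4, 2
Order = lcm(4, 2) = 4

ord(σ) = 4


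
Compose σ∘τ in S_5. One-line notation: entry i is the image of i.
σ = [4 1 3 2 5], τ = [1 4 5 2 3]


σ∘τ: apply τ first, then σ
1 →τ 1 →σ 4
2 →τ 4 →σ 2
3 →τ 5 →σ 5
4 →τ 2 →σ 1
5 →τ 3 →σ 3

σ∘τ = [4 2 5 1 3]


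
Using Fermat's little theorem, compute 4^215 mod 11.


Fermat's little theorem: if p is prime and gcd(a,p)=1, then a^(p-1) ≡ 1 (mod p)
p = 11 is prime, gcd(4,11) = 1
Reduce exponent: 215 mod 10 = 5
So 4^215 ≡ 4^5 (mod 11)
4^5 mod 11 = 1

4^215 ≡ 1 (mod 11)


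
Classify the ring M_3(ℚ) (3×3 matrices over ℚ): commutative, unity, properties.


Matrix multiplication is non-commutative for n ≥ 2; the identity matrix I is the unity; singular matrices give zero divisors, so not an integral domain
Commutative: No
Integral domain: No
Has unity: Yes

M_3(ℚ) (3×3 matrices over ℚ): Commutative=No, Unity=Yes


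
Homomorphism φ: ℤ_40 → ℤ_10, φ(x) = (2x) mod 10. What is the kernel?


Kernel = preimage of identity
ker(φ) = {x ∈ ℤ_40 : 2x ≡ 0 (mod 10)}. Since 10 | 40, φ is well-defined. The kernel is the cyclic subgroup ⟨5⟩ of ℤ_40 (order 8), i.e. {0, 5, 10, 15, 20, 25, 30, 35}

ker(φ) = {0, 5, 10, 15, 20, 25, 30, 35}


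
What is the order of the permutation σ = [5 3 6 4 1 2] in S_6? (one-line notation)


Cycle decomposition: (1 5) (2 3 6)
Cycle lengths: 2, 3
Order = lcm(2, 3) = 6

ord(σ) = 6


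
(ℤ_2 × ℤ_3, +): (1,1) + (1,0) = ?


Operation: componentwise addition mod (2, 3)
(1,1) + (1,0) = ((a₁+b₁) mod 2, (a₂+b₂) mod 3) with a = (1,1), b = (1,0)

(1,1) + (1,0) = (0,1)


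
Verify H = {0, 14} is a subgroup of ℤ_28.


Subgroup test for H = {0, 14} in (ℤ_28, +):
(1) 0 ∈ H? Yes
(2) Closure: for all a,b ∈ H, (a+b) mod 28 ∈ H? Yes
(3) Inverses: for all a ∈ H, -a mod 28 ∈ H? Yes

Yes, H is a subgroup of ℤ_28


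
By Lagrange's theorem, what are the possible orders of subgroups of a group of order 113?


Lagrange's theorem: |H| divides |G|
|G| = 113
Divisors of 113: 1, 113

Possible subgroup orders: {1, 113}


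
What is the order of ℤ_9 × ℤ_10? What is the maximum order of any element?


|ℤ_9 × ℤ_10| = 9 × 10 = 90
Max element order = lcm(9,10) = 90
Cyclic? Yes (gcd=1)

|ℤ_9×ℤ_10| = 90, max element order = 90


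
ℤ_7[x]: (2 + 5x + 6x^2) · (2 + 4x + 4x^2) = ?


Expand and collect like terms; reduce coefficients mod 7:
x^0: 2·2 = 4 ≡ 4 (mod 7)
x^1: 2·4 + 5·2 = 18 ≡ 4 (mod 7)
x^2: 2·4 + 5·4 + 6·2 = 40 ≡ 5 (mod 7)
x^3: 5·4 + 6·4 = 44 ≡ 2 (mod 7)
x^4: 6·4 = 24 ≡ 3 (mod 7)
Result: 4 + 4x + 5x^2 + 2x^3 + 3x^4

f · g = 4 + 4x + 5x^2 + 2x^3 + 3x^4


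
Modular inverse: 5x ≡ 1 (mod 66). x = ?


Use the extended Euclidean algorithm to write 1 = 5·s + 66·t; then s mod 66 is the inverse.
Euclidean algorithm:
  5 = 0·66 + 5
  66 = 13·5 + 1
  5 = 5·1 + 0
gcd(5,66) = 1
Back-substitution gives: 5·(-13) + 66·(1) = 1
So 5⁻¹ ≡ -13 ≡ 53 (mod 66)
Check: 5 × 53 = 265 ≡ 1 (mod 66) ✓

5⁻¹ ≡ 53 (mod 66)


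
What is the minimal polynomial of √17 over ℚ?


√17 satisfies x² - 17 = 0, irreducible over ℚ since 17 is squarefree

Minimal polynomial: x² - 17


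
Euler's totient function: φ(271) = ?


Factor n: 271 = 271
φ(n) = n · ∏(1 - 1/p) over distinct primes p | n
φ(271) = 271 · (1 - 1/271) = 270

φ(271) = 270


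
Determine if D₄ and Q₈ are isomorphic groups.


Comparing D₄ and Q₈:
D₄ has 5 elements of order 2; Q₈ has only 1

No, D₄ ≇ Q₈


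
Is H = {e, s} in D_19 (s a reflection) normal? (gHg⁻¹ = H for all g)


H = {e, s} in D_19 (s a reflection)
r·s·r⁻¹ = sr⁻² ≠ s for n ≥ 3, so {e, s} is not closed under conjugation

No, not a normal subgroup


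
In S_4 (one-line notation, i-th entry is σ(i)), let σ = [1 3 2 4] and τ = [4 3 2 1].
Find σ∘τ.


σ∘τ: apply τ first, then σ
1 →τ 4 →σ 4
2 →τ 3 →σ 2
3 →τ 2 →σ 3
4 →τ 1 →σ 1

σ∘τ = [4 2 3 1]


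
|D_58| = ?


|D_n| = 2n (n rotations and n reflections)
|D_58| = 2×58 = 116

|D_58| = 116


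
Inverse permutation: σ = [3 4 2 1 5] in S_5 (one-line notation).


To find σ⁻¹, swap domain and range:
σ(1) = 3 → σ⁻¹(3) = 1
σ(2) = 4 → σ⁻¹(4) = 2
σ(3) = 2 → σ⁻¹(2) = 3
σ(4) = 1 → σ⁻¹(1) = 4
σ(5) = 5 → σ⁻¹(5) = 5

σ⁻¹ = [4 3 1 2 5]


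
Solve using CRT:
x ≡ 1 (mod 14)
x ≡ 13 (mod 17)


m₁ = 14, m₂ = 17, gcd = 1, so CRT applies. M = m₁·m₂ = 238
Let M₁ = M/m₁ = 17, M₂ = M/m₂ = 14
Find y₁ ≡ M₁⁻¹ (mod m₁): 17⁻¹ ≡ 5 (mod 14)
Find y₂ ≡ M₂⁻¹ (mod m₂): 14⁻¹ ≡ 11 (mod 17)
x = a₁·M₁·y₁ + a₂·M₂·y₂ = 1·17·5 + 13·14·11 = 2087
Reduce mod 238: x ≡ 183
Check: 183 mod 14 = 1 ✓, 183 mod 17 = 13 ✓

x ≡ 183 (mod 238)


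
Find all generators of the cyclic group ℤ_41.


g generates ℤ_n iff gcd(g,n) = 1
Prime factors of 41: 41
Generators are g ∈ {1,...,40} not divisible by any of these primes.
Generators: {1, 2, 3, 4, 5, 6, 7, 8, 9, 10, 11, 12, 13, 14, 15, 16, 17, 18, 19, 20, 21, 22, 23, 24, 25, 26, 27, 28, 29, 30, 31, 32, 33, 34, 35, 36, 37, 38, 39, 40}
Number of generators = φ(41) = 40

Generators of ℤ_41 = {1, 2, 3, 4, 5, 6, 7, 8, 9, 10, 11, 12, 13, 14, 15, 16, 17, 18, 19, 20, 21, 22, 23, 24, 25, 26, 27, 28, 29, 30, 31, 32, 33, 34, 35, 36, 37, 38, 39, 40}


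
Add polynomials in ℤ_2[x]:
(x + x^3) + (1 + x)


Add coefficients mod 2:
x^0: 0 + 1 = 1 (mod 2)
x^1: 1 + 1 = 0 (mod 2)
x^2: 0 + 0 = 0 (mod 2)
x^3: 1 + 0 = 1 (mod 2)
Result: 1 + x^3

f + g = 1 + x^3


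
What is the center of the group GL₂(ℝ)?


Z(G) = {g ∈ G | gx = xg for all x ∈ G}
Only scalar multiples of the identity commute with all invertible matrices

Z(GL₂(ℝ)) = {aI : a ∈ ℝ, a ≠ 0}


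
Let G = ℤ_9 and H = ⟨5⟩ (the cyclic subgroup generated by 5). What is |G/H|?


|⟨5⟩| = n / gcd(5, 9) = 9 / 1 = 9
H is normal (ℤ_9 is abelian).
|G/H| = |G| / |H| = 9 / 9 = 1

|G/H| = 1


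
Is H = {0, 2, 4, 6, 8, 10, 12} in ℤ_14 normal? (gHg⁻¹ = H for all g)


H = {0, 2, 4, 6, 8, 10, 12} in ℤ_14
ℤ_14 is abelian; every subgroup of an abelian group is normal

Yes, normal subgroup


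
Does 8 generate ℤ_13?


g generates ℤ_n iff gcd(g, n) = 1
gcd(8, 13) = 1
Since gcd = 1, 8 is a generator.

Yes, 8 generates ℤ_13


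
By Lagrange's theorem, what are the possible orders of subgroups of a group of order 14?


Lagrange's theorem: |H| divides |G|
|G| = 14
Divisors of 14: 1, 2, 7, 14

Possible subgroup orders: {1, 2, 7, 14}


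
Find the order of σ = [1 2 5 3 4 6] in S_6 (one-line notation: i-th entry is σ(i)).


Cycle decomposition: (3 5 4)
Cycle lengths: 3
Order = lcm(3) = 3

ord(σ) = 3


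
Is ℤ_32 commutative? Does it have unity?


ℤ_32 is a commutative ring with unity 1; 32 = 2×16 is composite, so 2·16 ≡ 0 gives zero divisors (not an integral domain)
Commutative: Yes
Integral domain: No
Has unity: Yes

ℤ_32: Commutative=Yes, Unity=Yes


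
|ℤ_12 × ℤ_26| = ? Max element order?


|ℤ_12 × ℤ_26| = 12 × 26 = 312
Max element order = lcm(12,26) = 156
Cyclic? No (gcd=2)

|ℤ_12×ℤ_26| = 312, max element order = 156


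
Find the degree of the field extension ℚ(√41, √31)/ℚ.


[ℚ(√41,√31):ℚ] = [ℚ(√41,√31):ℚ(√41)]·[ℚ(√41):ℚ] = 2·2 = 4

[ℚ(√41, √31)/ℚ] = 4


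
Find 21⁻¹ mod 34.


Use the extended Euclidean algorithm to write 1 = 21·s + 34·t; then s mod 34 is the inverse.
Euclidean algorithm:
  21 = 0·34 + 21
  34 = 1·21 + 13
  21 = 1·13 + 8
  13 = 1·8 + 5
  8 = 1·5 + 3
  5 = 1·3 + 2
  3 = 1·2 + 1
  2 = 2·1 + 0
gcd(21,34) = 1
Back-substitution gives: 21·(13) + 34·(-8) = 1
So 21⁻¹ ≡ 13 ≡ 13 (mod 34)
Check: 21 × 13 = 273 ≡ 1 (mod 34) ✓

21⁻¹ ≡ 13 (mod 34)


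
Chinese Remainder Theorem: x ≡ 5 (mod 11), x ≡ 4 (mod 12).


m₁ = 11, m₂ = 12, gcd = 1, so CRT applies. M = m₁·m₂ = 132
Let M₁ = M/m₁ = 12, M₂ = M/m₂ = 11
Find y₁ ≡ M₁⁻¹ (mod m₁): 12⁻¹ ≡ 1 (mod 11)
Find y₂ ≡ M₂⁻¹ (mod m₂): 11⁻¹ ≡ 11 (mod 12)
x = a₁·M₁·y₁ + a₂·M₂·y₂ = 5·12·1 + 4·11·11 = 544
Reduce mod 132: x ≡ 16
Check: 16 mod 11 = 5 ✓, 16 mod 12 = 4 ✓

x ≡ 16 (mod 132)


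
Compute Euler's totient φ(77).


Factor n: 77 = 7 × 11
φ(n) = n · ∏(1 - 1/p) over distinct primes p | n
φ(77) = 77 · (1 - 1/7) · (1 - 1/11) = 60

φ(77) = 60


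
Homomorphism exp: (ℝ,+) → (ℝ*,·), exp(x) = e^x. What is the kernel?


Kernel = preimage of identity
ker(exp) = {x ∈ ℝ | e^x = 1} = {0}

ker(exp) = {0}


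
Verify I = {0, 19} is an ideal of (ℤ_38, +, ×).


Check ideal conditions for I = {0, 19} in ℤ_38:
(1) I is an additive subgroup? Yes
(2) For r ∈ ℤ_38 and a ∈ I: r·a ∈ I? Yes

Yes, I is an ideal of ℤ_38


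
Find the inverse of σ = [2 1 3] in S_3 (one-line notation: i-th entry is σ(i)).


To find σ⁻¹, swap domain and range:
σ(1) = 2 → σ⁻¹(2) = 1
σ(2) = 1 → σ⁻¹(1) = 2
σ(3) = 3 → σ⁻¹(3) = 3

σ⁻¹ = [2 1 3]
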